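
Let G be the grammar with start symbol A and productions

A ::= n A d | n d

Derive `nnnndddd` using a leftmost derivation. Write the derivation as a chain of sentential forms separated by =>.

A => nAd => nnAdd => nnnAddd => nnnndddd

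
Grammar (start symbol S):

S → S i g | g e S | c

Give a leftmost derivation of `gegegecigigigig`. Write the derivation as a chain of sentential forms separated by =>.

S => Sig   [S → S i g]
Sig => Sigig   [S → S i g]
Sigig => geSigig   [S → g e S]
geSigig => gegeSigig   [S → g e S]
gegeSigig => gegeSigigig   [S → S i g]
gegeSigigig => gegeSigigigig   [S → S i g]
gegeSigigigig => gegegeSigigigig   [S → g e S]
gegegeSigigigig => gegegecigigigig   [S → c]

S => Sig => Sigig => geSigig => gegeSigig => gegeSigigig => gegeSigigigig => gegegeSigigigig => gegegecigigigig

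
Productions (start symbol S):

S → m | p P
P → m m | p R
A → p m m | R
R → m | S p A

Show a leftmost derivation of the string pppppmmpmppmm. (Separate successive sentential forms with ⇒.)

S ⇒ pP ⇒ ppR ⇒ ppSpA ⇒ pppPpA ⇒ ppppRpA ⇒ ppppSpApA ⇒ pppppPpApA ⇒ pppppmmpApA ⇒ pppppmmpRpA ⇒ pppppmmpmpA ⇒ pppppmmpmppmm

S ⇒ pP   [S → p P]
pP ⇒ ppR   [P → p R]
ppR ⇒ ppSpA   [R → S p A]
ppSpA ⇒ pppPpA   [S → p P]
pppPpA ⇒ ppppRpA   [P → p R]
ppppRpA ⇒ ppppSpApA   [R → S p A]
ppppSpApA ⇒ pppppPpApA   [S → p P]
pppppPpApA ⇒ pppppmmpApA   [P → m m]
pppppmmpApA ⇒ pppppmmpRpA   [A → R]
pppppmmpRpA ⇒ pppppmmpmpA   [R → m]
pppppmmpmpA ⇒ pppppmmpmppmm   [A → p m m]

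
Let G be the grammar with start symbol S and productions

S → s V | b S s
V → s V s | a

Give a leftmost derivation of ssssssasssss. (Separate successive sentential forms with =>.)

S=>sV=>ssVs=>sssVss=>ssssVsss=>sssssVssss=>ssssssVsssss=>ssssssasssss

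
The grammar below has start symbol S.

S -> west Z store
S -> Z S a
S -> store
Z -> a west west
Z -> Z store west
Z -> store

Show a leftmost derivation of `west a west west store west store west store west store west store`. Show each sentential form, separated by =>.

S => west Z store => west Z store west store => west Z store west store west store => west Z store west store west store west store => west Z store west store west store west store west store => west a west west store west store west store west store west store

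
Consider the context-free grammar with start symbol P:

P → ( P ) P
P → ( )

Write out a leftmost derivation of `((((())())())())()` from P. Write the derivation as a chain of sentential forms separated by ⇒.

P⇒(P)P⇒((P)P)P⇒(((P)P)P)P⇒((((P)P)P)P)P⇒((((())P)P)P)P⇒((((())())P)P)P⇒((((())())())P)P⇒((((())())())())P⇒((((())())())())()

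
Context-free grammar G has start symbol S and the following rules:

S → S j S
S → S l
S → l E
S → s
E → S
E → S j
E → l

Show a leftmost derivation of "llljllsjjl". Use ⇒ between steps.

S⇒SjS⇒SljS⇒lEljS⇒llljS⇒llljSl⇒llljlEl⇒llljlSjl⇒llljllEjl⇒llljllSjjl⇒llljllsjjl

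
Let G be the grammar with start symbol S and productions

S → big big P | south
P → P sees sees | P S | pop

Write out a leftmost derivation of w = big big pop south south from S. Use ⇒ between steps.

S ⇒ big big P ⇒ big big P S ⇒ big big P S S ⇒ big big pop S S ⇒ big big pop south S ⇒ big big pop south south

S ⇒ big big P   [S → big big P]
big big P ⇒ big big P S   [P → P S]
big big P S ⇒ big big P S S   [P → P S]
big big P S S ⇒ big big pop S S   [P → pop]
big big pop S S ⇒ big big pop south S   [S → south]
big big pop south S ⇒ big big pop south south   [S → south]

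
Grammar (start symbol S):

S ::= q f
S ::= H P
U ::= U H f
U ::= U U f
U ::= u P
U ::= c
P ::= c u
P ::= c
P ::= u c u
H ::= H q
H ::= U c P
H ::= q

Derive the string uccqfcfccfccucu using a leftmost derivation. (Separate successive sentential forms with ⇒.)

S ⇒ HP ⇒ UcPP ⇒ UHfcPP ⇒ uPHfcPP ⇒ ucHfcPP ⇒ ucUcPfcPP ⇒ ucUUfcPfcPP ⇒ ucUHfUfcPfcPP ⇒ uccHfUfcPfcPP ⇒ uccqfUfcPfcPP ⇒ uccqfcfcPfcPP ⇒ uccqfcfccfcPP ⇒ uccqfcfccfccuP ⇒ uccqfcfccfccucu

S ⇒ HP   [S ::= H P]
HP ⇒ UcPP   [H ::= U c P]
UcPP ⇒ UHfcPP   [U ::= U H f]
UHfcPP ⇒ uPHfcPP   [U ::= u P]
uPHfcPP ⇒ ucHfcPP   [P ::= c]
ucHfcPP ⇒ ucUcPfcPP   [H ::= U c P]
ucUcPfcPP ⇒ ucUUfcPfcPP   [U ::= U U f]
ucUUfcPfcPP ⇒ ucUHfUfcPfcPP   [U ::= U H f]
ucUHfUfcPfcPP ⇒ uccHfUfcPfcPP   [U ::= c]
uccHfUfcPfcPP ⇒ uccqfUfcPfcPP   [H ::= q]
uccqfUfcPfcPP ⇒ uccqfcfcPfcPP   [U ::= c]
uccqfcfcPfcPP ⇒ uccqfcfccfcPP   [P ::= c]
uccqfcfccfcPP ⇒ uccqfcfccfccuP   [P ::= c u]
uccqfcfccfccuP ⇒ uccqfcfccfccucu   [P ::= c u]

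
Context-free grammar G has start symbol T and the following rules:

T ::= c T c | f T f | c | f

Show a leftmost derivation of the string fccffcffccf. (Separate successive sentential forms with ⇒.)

T⇒fTf⇒fcTcf⇒fccTccf⇒fccfTfccf⇒fccffTffccf⇒fccffcffccf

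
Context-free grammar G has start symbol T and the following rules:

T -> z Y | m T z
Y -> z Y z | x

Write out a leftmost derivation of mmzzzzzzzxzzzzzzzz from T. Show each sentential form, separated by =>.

T => mTz => mmTzz => mmzYzz => mmzzYzzz => mmzzzYzzzz => mmzzzzYzzzzz => mmzzzzzYzzzzzz => mmzzzzzzYzzzzzzz => mmzzzzzzzYzzzzzzzz => mmzzzzzzzxzzzzzzzz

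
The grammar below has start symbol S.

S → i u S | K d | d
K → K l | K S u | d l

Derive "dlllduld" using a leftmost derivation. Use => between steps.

S=>Kd=>Kld=>KSuld=>KlSuld=>KllSuld=>dlllSuld=>dlllduld

S => Kd   [S → K d]
Kd => Kld   [K → K l]
Kld => KSuld   [K → K S u]
KSuld => KlSuld   [K → K l]
KlSuld => KllSuld   [K → K l]
KllSuld => dlllSuld   [K → d l]
dlllSuld => dlllduld   [S → d]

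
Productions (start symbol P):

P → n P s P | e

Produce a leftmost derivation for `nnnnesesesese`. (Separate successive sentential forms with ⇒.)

P⇒nPsP⇒nnPsPsP⇒nnnPsPsPsP⇒nnnnPsPsPsPsP⇒nnnnesPsPsPsP⇒nnnnesesPsPsP⇒nnnnesesesPsP⇒nnnnesesesesP⇒nnnnesesesese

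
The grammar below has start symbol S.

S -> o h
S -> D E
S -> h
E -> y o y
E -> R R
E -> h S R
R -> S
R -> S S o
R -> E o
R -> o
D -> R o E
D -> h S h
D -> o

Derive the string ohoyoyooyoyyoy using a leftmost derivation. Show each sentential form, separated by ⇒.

S ⇒ DE ⇒ RoEE ⇒ SSooEE ⇒ ohSooEE ⇒ ohDEooEE ⇒ ohoEooEE ⇒ ohoyoyooEE ⇒ ohoyoyooyoyE ⇒ ohoyoyooyoyyoy

S ⇒ DE   [S -> D E]
DE ⇒ RoEE   [D -> R o E]
RoEE ⇒ SSooEE   [R -> S S o]
SSooEE ⇒ ohSooEE   [S -> o h]
ohSooEE ⇒ ohDEooEE   [S -> D E]
ohDEooEE ⇒ ohoEooEE   [D -> o]
ohoEooEE ⇒ ohoyoyooEE   [E -> y o y]
ohoyoyooEE ⇒ ohoyoyooyoyE   [E -> y o y]
ohoyoyooyoyE ⇒ ohoyoyooyoyyoy   [E -> y o y]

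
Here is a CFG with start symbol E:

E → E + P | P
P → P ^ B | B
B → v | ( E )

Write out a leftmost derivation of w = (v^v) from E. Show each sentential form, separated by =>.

E => P => B => (E) => (P) => (P^B) => (B^B) => (v^B) => (v^v)

E => P   [E → P]
P => B   [P → B]
B => (E)   [B → ( E )]
(E) => (P)   [E → P]
(P) => (P^B)   [P → P ^ B]
(P^B) => (B^B)   [P → B]
(B^B) => (v^B)   [B → v]
(v^B) => (v^v)   [B → v]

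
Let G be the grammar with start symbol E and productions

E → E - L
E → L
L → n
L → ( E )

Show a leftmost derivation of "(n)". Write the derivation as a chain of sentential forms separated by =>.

E => L   [E → L]
L => (E)   [L → ( E )]
(E) => (L)   [E → L]
(L) => (n)   [L → n]

E => L => (E) => (L) => (n)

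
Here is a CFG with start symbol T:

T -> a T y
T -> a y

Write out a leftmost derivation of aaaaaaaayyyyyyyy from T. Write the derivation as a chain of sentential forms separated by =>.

T => aTy => aaTyy => aaaTyyy => aaaaTyyyy => aaaaaTyyyyy => aaaaaaTyyyyyy => aaaaaaaTyyyyyyy => aaaaaaaayyyyyyyy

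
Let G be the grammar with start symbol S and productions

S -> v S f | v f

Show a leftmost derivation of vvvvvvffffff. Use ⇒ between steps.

S ⇒ vSf ⇒ vvSff ⇒ vvvSfff ⇒ vvvvSffff ⇒ vvvvvSfffff ⇒ vvvvvvffffff

S ⇒ vSf   [S -> v S f]
vSf ⇒ vvSff   [S -> v S f]
vvSff ⇒ vvvSfff   [S -> v S f]
vvvSfff ⇒ vvvvSffff   [S -> v S f]
vvvvSffff ⇒ vvvvvSfffff   [S -> v S f]
vvvvvSfffff ⇒ vvvvvvffffff   [S -> v f]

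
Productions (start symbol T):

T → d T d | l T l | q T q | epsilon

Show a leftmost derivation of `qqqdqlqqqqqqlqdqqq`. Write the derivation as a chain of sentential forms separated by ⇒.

T ⇒ qTq ⇒ qqTqq ⇒ qqqTqqq ⇒ qqqdTdqqq ⇒ qqqdqTqdqqq ⇒ qqqdqlTlqdqqq ⇒ qqqdqlqTqlqdqqq ⇒ qqqdqlqqTqqlqdqqq ⇒ qqqdqlqqqTqqqlqdqqq ⇒ qqqdqlqqqqqqlqdqqq

T ⇒ qTq   [T → q T q]
qTq ⇒ qqTqq   [T → q T q]
qqTqq ⇒ qqqTqqq   [T → q T q]
qqqTqqq ⇒ qqqdTdqqq   [T → d T d]
qqqdTdqqq ⇒ qqqdqTqdqqq   [T → q T q]
qqqdqTqdqqq ⇒ qqqdqlTlqdqqq   [T → l T l]
qqqdqlTlqdqqq ⇒ qqqdqlqTqlqdqqq   [T → q T q]
qqqdqlqTqlqdqqq ⇒ qqqdqlqqTqqlqdqqq   [T → q T q]
qqqdqlqqTqqlqdqqq ⇒ qqqdqlqqqTqqqlqdqqq   [T → q T q]
qqqdqlqqqTqqqlqdqqq ⇒ qqqdqlqqqqqqlqdqqq   [T → epsilon]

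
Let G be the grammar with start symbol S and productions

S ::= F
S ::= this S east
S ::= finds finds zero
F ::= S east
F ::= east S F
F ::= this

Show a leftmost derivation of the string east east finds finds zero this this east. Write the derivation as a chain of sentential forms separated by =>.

S => F => S east => F east => east S F east => east F F east => east east S F F east => east east finds finds zero F F east => east east finds finds zero this F east => east east finds finds zero this this east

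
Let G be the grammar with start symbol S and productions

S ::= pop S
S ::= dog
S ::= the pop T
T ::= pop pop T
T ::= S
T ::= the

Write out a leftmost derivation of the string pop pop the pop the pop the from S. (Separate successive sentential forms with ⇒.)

S ⇒ pop S ⇒ pop pop S ⇒ pop pop the pop T ⇒ pop pop the pop S ⇒ pop pop the pop the pop T ⇒ pop pop the pop the pop the

S ⇒ pop S   [S ::= pop S]
pop S ⇒ pop pop S   [S ::= pop S]
pop pop S ⇒ pop pop the pop T   [S ::= the pop T]
pop pop the pop T ⇒ pop pop the pop S   [T ::= S]
pop pop the pop S ⇒ pop pop the pop the pop T   [S ::= the pop T]
pop pop the pop the pop T ⇒ pop pop the pop the pop the   [T ::= the]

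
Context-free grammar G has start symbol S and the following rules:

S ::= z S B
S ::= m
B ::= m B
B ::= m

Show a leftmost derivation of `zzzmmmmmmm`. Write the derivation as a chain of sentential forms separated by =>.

S => zSB => zzSBB => zzzSBBB => zzzmBBB => zzzmmBBB => zzzmmmBBB => zzzmmmmBBB => zzzmmmmmBB => zzzmmmmmmB => zzzmmmmmmm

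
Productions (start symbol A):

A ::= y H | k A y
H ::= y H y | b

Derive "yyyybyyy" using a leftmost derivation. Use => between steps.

A => yH => yyHy => yyyHyy => yyyyHyyy => yyyybyyy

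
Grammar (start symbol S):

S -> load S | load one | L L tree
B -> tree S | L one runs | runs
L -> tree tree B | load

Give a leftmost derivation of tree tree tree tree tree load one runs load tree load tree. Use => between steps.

S => L L tree   [S -> L L tree]
L L tree => tree tree B L tree   [L -> tree tree B]
tree tree B L tree => tree tree tree S L tree   [B -> tree S]
tree tree tree S L tree => tree tree tree L L tree L tree   [S -> L L tree]
tree tree tree L L tree L tree => tree tree tree tree tree B L tree L tree   [L -> tree tree B]
tree tree tree tree tree B L tree L tree => tree tree tree tree tree L one runs L tree L tree   [B -> L one runs]
tree tree tree tree tree L one runs L tree L tree => tree tree tree tree tree load one runs L tree L tree   [L -> load]
tree tree tree tree tree load one runs L tree L tree => tree tree tree tree tree load one runs load tree L tree   [L -> load]
tree tree tree tree tree load one runs load tree L tree => tree tree tree tree tree load one runs load tree load tree   [L -> load]

S => L L tree => tree tree B L tree => tree tree tree S L tree => tree tree tree L L tree L tree => tree tree tree tree tree B L tree L tree => tree tree tree tree tree L one runs L tree L tree => tree tree tree tree tree load one runs L tree L tree => tree tree tree tree tree load one runs load tree L tree => tree tree tree tree tree load one runs load tree load tree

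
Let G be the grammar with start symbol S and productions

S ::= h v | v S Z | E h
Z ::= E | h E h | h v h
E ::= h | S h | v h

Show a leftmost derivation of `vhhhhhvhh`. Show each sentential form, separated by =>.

S => vSZ   [S ::= v S Z]
vSZ => vEhZ   [S ::= E h]
vEhZ => vShhZ   [E ::= S h]
vShhZ => vEhhhZ   [S ::= E h]
vEhhhZ => vhhhhZ   [E ::= h]
vhhhhZ => vhhhhhEh   [Z ::= h E h]
vhhhhhEh => vhhhhhvhh   [E ::= v h]

S => vSZ => vEhZ => vShhZ => vEhhhZ => vhhhhZ => vhhhhhEh => vhhhhhvhh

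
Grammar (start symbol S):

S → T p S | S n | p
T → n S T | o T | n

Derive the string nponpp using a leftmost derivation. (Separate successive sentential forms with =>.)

S=>TpS=>nSTpS=>npTpS=>npoTpS=>nponpS=>nponpp

S => TpS   [S → T p S]
TpS => nSTpS   [T → n S T]
nSTpS => npTpS   [S → p]
npTpS => npoTpS   [T → o T]
npoTpS => nponpS   [T → n]
nponpS => nponpp   [S → p]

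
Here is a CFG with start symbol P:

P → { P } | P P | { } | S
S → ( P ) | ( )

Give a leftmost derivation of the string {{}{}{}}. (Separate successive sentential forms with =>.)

P => {P}   [P → { P }]
{P} => {PP}   [P → P P]
{PP} => {PPP}   [P → P P]
{PPP} => {{}PP}   [P → { }]
{{}PP} => {{}{}P}   [P → { }]
{{}{}P} => {{}{}{}}   [P → { }]

P => {P} => {PP} => {PPP} => {{}PP} => {{}{}P} => {{}{}{}}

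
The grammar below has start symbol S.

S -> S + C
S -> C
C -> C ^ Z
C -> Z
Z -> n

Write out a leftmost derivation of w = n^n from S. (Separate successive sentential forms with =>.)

S=>C=>C^Z=>Z^Z=>n^Z=>n^n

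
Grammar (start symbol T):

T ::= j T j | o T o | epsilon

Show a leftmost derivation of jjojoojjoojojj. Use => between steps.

T => jTj => jjTjj => jjoTojj => jjojTjojj => jjojoTojojj => jjojooToojojj => jjojoojTjoojojj => jjojoojjoojojj

T => jTj   [T ::= j T j]
jTj => jjTjj   [T ::= j T j]
jjTjj => jjoTojj   [T ::= o T o]
jjoTojj => jjojTjojj   [T ::= j T j]
jjojTjojj => jjojoTojojj   [T ::= o T o]
jjojoTojojj => jjojooToojojj   [T ::= o T o]
jjojooToojojj => jjojoojTjoojojj   [T ::= j T j]
jjojoojTjoojojj => jjojoojjoojojj   [T ::= epsilon]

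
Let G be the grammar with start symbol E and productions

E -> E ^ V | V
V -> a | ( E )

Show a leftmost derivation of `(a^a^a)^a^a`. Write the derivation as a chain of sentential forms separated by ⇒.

E ⇒ E^V   [E -> E ^ V]
E^V ⇒ E^V^V   [E -> E ^ V]
E^V^V ⇒ V^V^V   [E -> V]
V^V^V ⇒ (E)^V^V   [V -> ( E )]
(E)^V^V ⇒ (E^V)^V^V   [E -> E ^ V]
(E^V)^V^V ⇒ (E^V^V)^V^V   [E -> E ^ V]
(E^V^V)^V^V ⇒ (V^V^V)^V^V   [E -> V]
(V^V^V)^V^V ⇒ (a^V^V)^V^V   [V -> a]
(a^V^V)^V^V ⇒ (a^a^V)^V^V   [V -> a]
(a^a^V)^V^V ⇒ (a^a^a)^V^V   [V -> a]
(a^a^a)^V^V ⇒ (a^a^a)^a^V   [V -> a]
(a^a^a)^a^V ⇒ (a^a^a)^a^a   [V -> a]

E ⇒ E^V ⇒ E^V^V ⇒ V^V^V ⇒ (E)^V^V ⇒ (E^V)^V^V ⇒ (E^V^V)^V^V ⇒ (V^V^V)^V^V ⇒ (a^V^V)^V^V ⇒ (a^a^V)^V^V ⇒ (a^a^a)^V^V ⇒ (a^a^a)^a^V ⇒ (a^a^a)^a^a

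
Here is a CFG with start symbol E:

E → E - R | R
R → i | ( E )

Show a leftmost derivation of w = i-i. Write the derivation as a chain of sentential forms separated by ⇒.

E ⇒ E-R ⇒ R-R ⇒ i-R ⇒ i-i

E ⇒ E-R   [E → E - R]
E-R ⇒ R-R   [E → R]
R-R ⇒ i-R   [R → i]
i-R ⇒ i-i   [R → i]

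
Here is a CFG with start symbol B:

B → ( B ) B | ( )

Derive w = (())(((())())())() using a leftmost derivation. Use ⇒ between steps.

B⇒(B)B⇒(())B⇒(())(B)B⇒(())((B)B)B⇒(())(((B)B)B)B⇒(())(((())B)B)B⇒(())(((())())B)B⇒(())(((())())())B⇒(())(((())())())()

B ⇒ (B)B   [B → ( B ) B]
(B)B ⇒ (())B   [B → ( )]
(())B ⇒ (())(B)B   [B → ( B ) B]
(())(B)B ⇒ (())((B)B)B   [B → ( B ) B]
(())((B)B)B ⇒ (())(((B)B)B)B   [B → ( B ) B]
(())(((B)B)B)B ⇒ (())(((())B)B)B   [B → ( )]
(())(((())B)B)B ⇒ (())(((())())B)B   [B → ( )]
(())(((())())B)B ⇒ (())(((())())())B   [B → ( )]
(())(((())())())B ⇒ (())(((())())())()   [B → ( )]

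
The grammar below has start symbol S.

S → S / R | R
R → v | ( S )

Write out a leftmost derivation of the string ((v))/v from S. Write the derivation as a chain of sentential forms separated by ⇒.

S ⇒ S/R ⇒ R/R ⇒ (S)/R ⇒ (R)/R ⇒ ((S))/R ⇒ ((R))/R ⇒ ((v))/R ⇒ ((v))/v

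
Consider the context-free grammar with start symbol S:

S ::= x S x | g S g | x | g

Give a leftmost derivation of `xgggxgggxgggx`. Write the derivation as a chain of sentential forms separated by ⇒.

S ⇒ xSx ⇒ xgSgx ⇒ xggSggx ⇒ xgggSgggx ⇒ xgggxSxgggx ⇒ xgggxgSgxgggx ⇒ xgggxgggxgggx

S ⇒ xSx   [S ::= x S x]
xSx ⇒ xgSgx   [S ::= g S g]
xgSgx ⇒ xggSggx   [S ::= g S g]
xggSggx ⇒ xgggSgggx   [S ::= g S g]
xgggSgggx ⇒ xgggxSxgggx   [S ::= x S x]
xgggxSxgggx ⇒ xgggxgSgxgggx   [S ::= g S g]
xgggxgSgxgggx ⇒ xgggxgggxgggx   [S ::= g]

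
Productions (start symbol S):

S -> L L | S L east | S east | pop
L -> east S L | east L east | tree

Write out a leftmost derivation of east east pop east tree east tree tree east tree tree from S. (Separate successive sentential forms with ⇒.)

S ⇒ L L   [S -> L L]
L L ⇒ east S L L   [L -> east S L]
east S L L ⇒ east S L east L L   [S -> S L east]
east S L east L L ⇒ east L L L east L L   [S -> L L]
east L L L east L L ⇒ east east S L L L east L L   [L -> east S L]
east east S L L L east L L ⇒ east east pop L L L east L L   [S -> pop]
east east pop L L L east L L ⇒ east east pop east L east L L east L L   [L -> east L east]
east east pop east L east L L east L L ⇒ east east pop east tree east L L east L L   [L -> tree]
east east pop east tree east L L east L L ⇒ east east pop east tree east tree L east L L   [L -> tree]
east east pop east tree east tree L east L L ⇒ east east pop east tree east tree tree east L L   [L -> tree]
east east pop east tree east tree tree east L L ⇒ east east pop east tree east tree tree east tree L   [L -> tree]
east east pop east tree east tree tree east tree L ⇒ east east pop east tree east tree tree east tree tree   [L -> tree]

S ⇒ L L ⇒ east S L L ⇒ east S L east L L ⇒ east L L L east L L ⇒ east east S L L L east L L ⇒ east east pop L L L east L L ⇒ east east pop east L east L L east L L ⇒ east east pop east tree east L L east L L ⇒ east east pop east tree east tree L east L L ⇒ east east pop east tree east tree tree east L L ⇒ east east pop east tree east tree tree east tree L ⇒ east east pop east tree east tree tree east tree tree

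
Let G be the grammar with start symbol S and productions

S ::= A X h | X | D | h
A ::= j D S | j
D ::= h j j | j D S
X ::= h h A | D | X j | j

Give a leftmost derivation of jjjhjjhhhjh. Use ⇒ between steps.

S ⇒ AXh ⇒ jDSXh ⇒ jjDSSXh ⇒ jjjDSSSXh ⇒ jjjhjjSSSXh ⇒ jjjhjjhSSXh ⇒ jjjhjjhhSXh ⇒ jjjhjjhhhXh ⇒ jjjhjjhhhjh

S ⇒ AXh   [S ::= A X h]
AXh ⇒ jDSXh   [A ::= j D S]
jDSXh ⇒ jjDSSXh   [D ::= j D S]
jjDSSXh ⇒ jjjDSSSXh   [D ::= j D S]
jjjDSSSXh ⇒ jjjhjjSSSXh   [D ::= h j j]
jjjhjjSSSXh ⇒ jjjhjjhSSXh   [S ::= h]
jjjhjjhSSXh ⇒ jjjhjjhhSXh   [S ::= h]
jjjhjjhhSXh ⇒ jjjhjjhhhXh   [S ::= h]
jjjhjjhhhXh ⇒ jjjhjjhhhjh   [X ::= j]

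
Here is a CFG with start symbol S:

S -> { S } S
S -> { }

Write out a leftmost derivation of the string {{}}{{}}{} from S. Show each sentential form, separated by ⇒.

S ⇒ {S}S ⇒ {{}}S ⇒ {{}}{S}S ⇒ {{}}{{}}S ⇒ {{}}{{}}{}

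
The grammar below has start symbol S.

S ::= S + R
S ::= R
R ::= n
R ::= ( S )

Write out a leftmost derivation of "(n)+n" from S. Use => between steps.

S => S+R   [S ::= S + R]
S+R => R+R   [S ::= R]
R+R => (S)+R   [R ::= ( S )]
(S)+R => (R)+R   [S ::= R]
(R)+R => (n)+R   [R ::= n]
(n)+R => (n)+n   [R ::= n]

S=>S+R=>R+R=>(S)+R=>(R)+R=>(n)+R=>(n)+n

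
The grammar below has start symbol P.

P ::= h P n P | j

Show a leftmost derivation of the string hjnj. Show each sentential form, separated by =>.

P => hPnP   [P ::= h P n P]
hPnP => hjnP   [P ::= j]
hjnP => hjnj   [P ::= j]

P => hPnP => hjnP => hjnj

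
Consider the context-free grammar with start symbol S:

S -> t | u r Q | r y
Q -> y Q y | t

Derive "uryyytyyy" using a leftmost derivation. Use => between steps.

S=>urQ=>uryQy=>uryyQyy=>uryyyQyyy=>uryyytyyy

S => urQ   [S -> u r Q]
urQ => uryQy   [Q -> y Q y]
uryQy => uryyQyy   [Q -> y Q y]
uryyQyy => uryyyQyyy   [Q -> y Q y]
uryyyQyyy => uryyytyyy   [Q -> t]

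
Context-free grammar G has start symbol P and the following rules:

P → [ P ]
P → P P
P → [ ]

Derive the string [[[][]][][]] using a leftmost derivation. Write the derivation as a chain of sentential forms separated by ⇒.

P ⇒ [P]   [P → [ P ]]
[P] ⇒ [PP]   [P → P P]
[PP] ⇒ [PPP]   [P → P P]
[PPP] ⇒ [[P]PP]   [P → [ P ]]
[[P]PP] ⇒ [[PP]PP]   [P → P P]
[[PP]PP] ⇒ [[[]P]PP]   [P → [ ]]
[[[]P]PP] ⇒ [[[][]]PP]   [P → [ ]]
[[[][]]PP] ⇒ [[[][]][]P]   [P → [ ]]
[[[][]][]P] ⇒ [[[][]][][]]   [P → [ ]]

P ⇒ [P] ⇒ [PP] ⇒ [PPP] ⇒ [[P]PP] ⇒ [[PP]PP] ⇒ [[[]P]PP] ⇒ [[[][]]PP] ⇒ [[[][]][]P] ⇒ [[[][]][][]]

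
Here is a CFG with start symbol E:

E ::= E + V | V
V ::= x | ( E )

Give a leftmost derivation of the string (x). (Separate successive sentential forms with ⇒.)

E ⇒ V   [E ::= V]
V ⇒ (E)   [V ::= ( E )]
(E) ⇒ (V)   [E ::= V]
(V) ⇒ (x)   [V ::= x]

E⇒V⇒(E)⇒(V)⇒(x)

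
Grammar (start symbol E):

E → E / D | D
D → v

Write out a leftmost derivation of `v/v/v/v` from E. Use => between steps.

E => E/D => E/D/D => E/D/D/D => D/D/D/D => v/D/D/D => v/v/D/D => v/v/v/D => v/v/v/v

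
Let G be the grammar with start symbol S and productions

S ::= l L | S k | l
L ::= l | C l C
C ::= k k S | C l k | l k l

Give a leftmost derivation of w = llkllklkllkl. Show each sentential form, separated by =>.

S => lL => lClC => lClklC => lClklklC => llkllklklC => llkllklkllkl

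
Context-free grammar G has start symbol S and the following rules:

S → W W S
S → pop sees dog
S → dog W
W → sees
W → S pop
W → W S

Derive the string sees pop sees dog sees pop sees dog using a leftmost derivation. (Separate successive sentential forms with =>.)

S => W W S => W S W S => sees S W S => sees pop sees dog W S => sees pop sees dog sees S => sees pop sees dog sees pop sees dog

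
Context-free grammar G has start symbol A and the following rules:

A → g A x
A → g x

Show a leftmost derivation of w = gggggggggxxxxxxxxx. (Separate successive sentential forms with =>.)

A=>gAx=>ggAxx=>gggAxxx=>ggggAxxxx=>gggggAxxxxx=>ggggggAxxxxxx=>gggggggAxxxxxxx=>ggggggggAxxxxxxxx=>gggggggggxxxxxxxxx

A => gAx   [A → g A x]
gAx => ggAxx   [A → g A x]
ggAxx => gggAxxx   [A → g A x]
gggAxxx => ggggAxxxx   [A → g A x]
ggggAxxxx => gggggAxxxxx   [A → g A x]
gggggAxxxxx => ggggggAxxxxxx   [A → g A x]
ggggggAxxxxxx => gggggggAxxxxxxx   [A → g A x]
gggggggAxxxxxxx => ggggggggAxxxxxxxx   [A → g A x]
ggggggggAxxxxxxxx => gggggggggxxxxxxxxx   [A → g x]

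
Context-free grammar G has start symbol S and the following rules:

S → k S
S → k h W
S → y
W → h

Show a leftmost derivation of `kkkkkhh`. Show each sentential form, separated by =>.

S => kS   [S → k S]
kS => kkS   [S → k S]
kkS => kkkS   [S → k S]
kkkS => kkkkS   [S → k S]
kkkkS => kkkkkhW   [S → k h W]
kkkkkhW => kkkkkhh   [W → h]

S=>kS=>kkS=>kkkS=>kkkkS=>kkkkkhW=>kkkkkhh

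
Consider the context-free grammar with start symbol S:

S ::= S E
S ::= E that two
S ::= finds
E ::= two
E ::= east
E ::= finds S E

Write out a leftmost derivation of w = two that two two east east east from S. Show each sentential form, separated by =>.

S => S E   [S ::= S E]
S E => S E E   [S ::= S E]
S E E => S E E E   [S ::= S E]
S E E E => S E E E E   [S ::= S E]
S E E E E => E that two E E E E   [S ::= E that two]
E that two E E E E => two that two E E E E   [E ::= two]
two that two E E E E => two that two two E E E   [E ::= two]
two that two two E E E => two that two two east E E   [E ::= east]
two that two two east E E => two that two two east east E   [E ::= east]
two that two two east east E => two that two two east east east   [E ::= east]

S => S E => S E E => S E E E => S E E E E => E that two E E E E => two that two E E E E => two that two two E E E => two that two two east E E => two that two two east east E => two that two two east east east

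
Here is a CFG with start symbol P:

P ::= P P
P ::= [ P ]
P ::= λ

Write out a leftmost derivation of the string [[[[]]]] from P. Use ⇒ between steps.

P ⇒ [P]   [P ::= [ P ]]
[P] ⇒ [[P]]   [P ::= [ P ]]
[[P]] ⇒ [[[P]]]   [P ::= [ P ]]
[[[P]]] ⇒ [[[PP]]]   [P ::= P P]
[[[PP]]] ⇒ [[[[P]P]]]   [P ::= [ P ]]
[[[[P]P]]] ⇒ [[[[]P]]]   [P ::= λ]
[[[[]P]]] ⇒ [[[[]]]]   [P ::= λ]

P ⇒ [P] ⇒ [[P]] ⇒ [[[P]]] ⇒ [[[PP]]] ⇒ [[[[P]P]]] ⇒ [[[[]P]]] ⇒ [[[[]]]]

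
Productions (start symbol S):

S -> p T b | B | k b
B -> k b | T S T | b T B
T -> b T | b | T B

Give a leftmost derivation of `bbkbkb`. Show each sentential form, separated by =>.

S => B   [S -> B]
B => bTB   [B -> b T B]
bTB => bTBB   [T -> T B]
bTBB => bbBB   [T -> b]
bbBB => bbkbB   [B -> k b]
bbkbB => bbkbkb   [B -> k b]

S=>B=>bTB=>bTBB=>bbBB=>bbkbB=>bbkbkb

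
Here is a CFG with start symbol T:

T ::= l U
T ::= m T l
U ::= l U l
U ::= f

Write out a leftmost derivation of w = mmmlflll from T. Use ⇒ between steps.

T ⇒ mTl   [T ::= m T l]
mTl ⇒ mmTll   [T ::= m T l]
mmTll ⇒ mmmTlll   [T ::= m T l]
mmmTlll ⇒ mmmlUlll   [T ::= l U]
mmmlUlll ⇒ mmmlflll   [U ::= f]

T⇒mTl⇒mmTll⇒mmmTlll⇒mmmlUlll⇒mmmlflll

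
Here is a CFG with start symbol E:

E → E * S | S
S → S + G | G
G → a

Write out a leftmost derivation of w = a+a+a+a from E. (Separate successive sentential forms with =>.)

E => S   [E → S]
S => S+G   [S → S + G]
S+G => S+G+G   [S → S + G]
S+G+G => S+G+G+G   [S → S + G]
S+G+G+G => G+G+G+G   [S → G]
G+G+G+G => a+G+G+G   [G → a]
a+G+G+G => a+a+G+G   [G → a]
a+a+G+G => a+a+a+G   [G → a]
a+a+a+G => a+a+a+a   [G → a]

E=>S=>S+G=>S+G+G=>S+G+G+G=>G+G+G+G=>a+G+G+G=>a+a+G+G=>a+a+a+G=>a+a+a+a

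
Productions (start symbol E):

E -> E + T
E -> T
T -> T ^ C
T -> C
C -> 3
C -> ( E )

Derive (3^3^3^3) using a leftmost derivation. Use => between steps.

E=>T=>C=>(E)=>(T)=>(T^C)=>(T^C^C)=>(T^C^C^C)=>(C^C^C^C)=>(3^C^C^C)=>(3^3^C^C)=>(3^3^3^C)=>(3^3^3^3)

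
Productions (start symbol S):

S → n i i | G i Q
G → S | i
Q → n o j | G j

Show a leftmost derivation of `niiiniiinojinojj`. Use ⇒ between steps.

S⇒GiQ⇒SiQ⇒niiiQ⇒niiiGj⇒niiiSj⇒niiiGiQj⇒niiiSiQj⇒niiiGiQiQj⇒niiiSiQiQj⇒niiiniiiQiQj⇒niiiniiinojiQj⇒niiiniiinojinojj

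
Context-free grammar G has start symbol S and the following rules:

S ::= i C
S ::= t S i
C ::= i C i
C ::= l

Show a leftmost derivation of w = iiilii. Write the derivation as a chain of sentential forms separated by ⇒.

S⇒iC⇒iiCi⇒iiiCii⇒iiilii

S ⇒ iC   [S ::= i C]
iC ⇒ iiCi   [C ::= i C i]
iiCi ⇒ iiiCii   [C ::= i C i]
iiiCii ⇒ iiilii   [C ::= l]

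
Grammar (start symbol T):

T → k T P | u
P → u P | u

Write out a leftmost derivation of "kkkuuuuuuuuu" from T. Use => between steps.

T => kTP   [T → k T P]
kTP => kkTPP   [T → k T P]
kkTPP => kkkTPPP   [T → k T P]
kkkTPPP => kkkuPPP   [T → u]
kkkuPPP => kkkuuPPP   [P → u P]
kkkuuPPP => kkkuuuPPP   [P → u P]
kkkuuuPPP => kkkuuuuPPP   [P → u P]
kkkuuuuPPP => kkkuuuuuPP   [P → u]
kkkuuuuuPP => kkkuuuuuuP   [P → u]
kkkuuuuuuP => kkkuuuuuuuP   [P → u P]
kkkuuuuuuuP => kkkuuuuuuuuP   [P → u P]
kkkuuuuuuuuP => kkkuuuuuuuuu   [P → u]

T => kTP => kkTPP => kkkTPPP => kkkuPPP => kkkuuPPP => kkkuuuPPP => kkkuuuuPPP => kkkuuuuuPP => kkkuuuuuuP => kkkuuuuuuuP => kkkuuuuuuuuP => kkkuuuuuuuuu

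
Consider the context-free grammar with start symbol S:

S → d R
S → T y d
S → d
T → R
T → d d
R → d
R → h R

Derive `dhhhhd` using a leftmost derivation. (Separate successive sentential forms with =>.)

S => dR   [S → d R]
dR => dhR   [R → h R]
dhR => dhhR   [R → h R]
dhhR => dhhhR   [R → h R]
dhhhR => dhhhhR   [R → h R]
dhhhhR => dhhhhd   [R → d]

S=>dR=>dhR=>dhhR=>dhhhR=>dhhhhR=>dhhhhd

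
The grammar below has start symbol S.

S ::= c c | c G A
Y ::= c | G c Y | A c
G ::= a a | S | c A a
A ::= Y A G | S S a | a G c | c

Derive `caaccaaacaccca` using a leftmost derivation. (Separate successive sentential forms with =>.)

S => cGA => caaA => caaSSa => caacGASa => caaccAaASa => caaccaGcaASa => caaccaaacaASa => caaccaaacacSa => caaccaaacaccca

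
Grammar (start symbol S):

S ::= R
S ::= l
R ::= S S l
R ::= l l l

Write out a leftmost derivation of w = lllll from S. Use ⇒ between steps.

S ⇒ R   [S ::= R]
R ⇒ SSl   [R ::= S S l]
SSl ⇒ lSl   [S ::= l]
lSl ⇒ lRl   [S ::= R]
lRl ⇒ lSSll   [R ::= S S l]
lSSll ⇒ llSll   [S ::= l]
llSll ⇒ lllll   [S ::= l]

S ⇒ R ⇒ SSl ⇒ lSl ⇒ lRl ⇒ lSSll ⇒ llSll ⇒ lllll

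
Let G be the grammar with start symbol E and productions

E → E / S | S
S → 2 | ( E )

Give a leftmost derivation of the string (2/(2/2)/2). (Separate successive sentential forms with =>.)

E=>S=>(E)=>(E/S)=>(E/S/S)=>(S/S/S)=>(2/S/S)=>(2/(E)/S)=>(2/(E/S)/S)=>(2/(S/S)/S)=>(2/(2/S)/S)=>(2/(2/2)/S)=>(2/(2/2)/2)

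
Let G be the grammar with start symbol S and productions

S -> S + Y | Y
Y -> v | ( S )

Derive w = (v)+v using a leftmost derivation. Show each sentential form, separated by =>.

S => S+Y => Y+Y => (S)+Y => (Y)+Y => (v)+Y => (v)+v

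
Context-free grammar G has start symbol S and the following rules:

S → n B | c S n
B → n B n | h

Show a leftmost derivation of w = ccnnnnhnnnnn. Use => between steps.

S => cSn => ccSnn => ccnBnn => ccnnBnnn => ccnnnBnnnn => ccnnnnBnnnnn => ccnnnnhnnnnn

S => cSn   [S → c S n]
cSn => ccSnn   [S → c S n]
ccSnn => ccnBnn   [S → n B]
ccnBnn => ccnnBnnn   [B → n B n]
ccnnBnnn => ccnnnBnnnn   [B → n B n]
ccnnnBnnnn => ccnnnnBnnnnn   [B → n B n]
ccnnnnBnnnnn => ccnnnnhnnnnn   [B → h]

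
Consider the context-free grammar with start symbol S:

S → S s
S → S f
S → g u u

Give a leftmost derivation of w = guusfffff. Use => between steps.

S => Sf   [S → S f]
Sf => Sff   [S → S f]
Sff => Sfff   [S → S f]
Sfff => Sffff   [S → S f]
Sffff => Sfffff   [S → S f]
Sfffff => Ssfffff   [S → S s]
Ssfffff => guusfffff   [S → g u u]

S => Sf => Sff => Sfff => Sffff => Sfffff => Ssfffff => guusfffff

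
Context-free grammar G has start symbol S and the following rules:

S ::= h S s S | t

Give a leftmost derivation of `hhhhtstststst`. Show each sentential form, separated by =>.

S => hSsS   [S ::= h S s S]
hSsS => hhSsSsS   [S ::= h S s S]
hhSsSsS => hhhSsSsSsS   [S ::= h S s S]
hhhSsSsSsS => hhhhSsSsSsSsS   [S ::= h S s S]
hhhhSsSsSsSsS => hhhhtsSsSsSsS   [S ::= t]
hhhhtsSsSsSsS => hhhhtstsSsSsS   [S ::= t]
hhhhtstsSsSsS => hhhhtststsSsS   [S ::= t]
hhhhtststsSsS => hhhhtstststsS   [S ::= t]
hhhhtstststsS => hhhhtstststst   [S ::= t]

S => hSsS => hhSsSsS => hhhSsSsSsS => hhhhSsSsSsSsS => hhhhtsSsSsSsS => hhhhtstsSsSsS => hhhhtststsSsS => hhhhtstststsS => hhhhtstststst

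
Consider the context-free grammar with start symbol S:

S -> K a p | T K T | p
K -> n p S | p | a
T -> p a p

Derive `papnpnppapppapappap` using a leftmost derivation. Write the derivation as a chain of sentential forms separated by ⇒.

S ⇒ TKT   [S -> T K T]
TKT ⇒ papKT   [T -> p a p]
papKT ⇒ papnpST   [K -> n p S]
papnpST ⇒ papnpKapT   [S -> K a p]
papnpKapT ⇒ papnpnpSapT   [K -> n p S]
papnpnpSapT ⇒ papnpnpTKTapT   [S -> T K T]
papnpnpTKTapT ⇒ papnpnppapKTapT   [T -> p a p]
papnpnppapKTapT ⇒ papnpnppappTapT   [K -> p]
papnpnppappTapT ⇒ papnpnppapppapapT   [T -> p a p]
papnpnppapppapapT ⇒ papnpnppapppapappap   [T -> p a p]

S ⇒ TKT ⇒ papKT ⇒ papnpST ⇒ papnpKapT ⇒ papnpnpSapT ⇒ papnpnpTKTapT ⇒ papnpnppapKTapT ⇒ papnpnppappTapT ⇒ papnpnppapppapapT ⇒ papnpnppapppapappap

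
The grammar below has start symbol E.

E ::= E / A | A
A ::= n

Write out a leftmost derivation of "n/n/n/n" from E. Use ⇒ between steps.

E ⇒ E/A   [E ::= E / A]
E/A ⇒ E/A/A   [E ::= E / A]
E/A/A ⇒ E/A/A/A   [E ::= E / A]
E/A/A/A ⇒ A/A/A/A   [E ::= A]
A/A/A/A ⇒ n/A/A/A   [A ::= n]
n/A/A/A ⇒ n/n/A/A   [A ::= n]
n/n/A/A ⇒ n/n/n/A   [A ::= n]
n/n/n/A ⇒ n/n/n/n   [A ::= n]

E⇒E/A⇒E/A/A⇒E/A/A/A⇒A/A/A/A⇒n/A/A/A⇒n/n/A/A⇒n/n/n/A⇒n/n/n/n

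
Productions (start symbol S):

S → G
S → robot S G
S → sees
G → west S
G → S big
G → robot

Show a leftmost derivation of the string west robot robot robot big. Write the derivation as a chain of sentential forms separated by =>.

S => G   [S → G]
G => S big   [G → S big]
S big => G big   [S → G]
G big => west S big   [G → west S]
west S big => west robot S G big   [S → robot S G]
west robot S G big => west robot G G big   [S → G]
west robot G G big => west robot robot G big   [G → robot]
west robot robot G big => west robot robot robot big   [G → robot]

S => G => S big => G big => west S big => west robot S G big => west robot G G big => west robot robot G big => west robot robot robot big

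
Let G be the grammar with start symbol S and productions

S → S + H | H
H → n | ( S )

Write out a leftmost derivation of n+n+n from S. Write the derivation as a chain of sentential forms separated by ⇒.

S ⇒ S+H   [S → S + H]
S+H ⇒ S+H+H   [S → S + H]
S+H+H ⇒ H+H+H   [S → H]
H+H+H ⇒ n+H+H   [H → n]
n+H+H ⇒ n+n+H   [H → n]
n+n+H ⇒ n+n+n   [H → n]

S ⇒ S+H ⇒ S+H+H ⇒ H+H+H ⇒ n+H+H ⇒ n+n+H ⇒ n+n+n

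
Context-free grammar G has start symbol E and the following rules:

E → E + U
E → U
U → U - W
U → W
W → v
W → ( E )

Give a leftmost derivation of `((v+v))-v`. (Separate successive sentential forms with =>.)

E => U => U-W => W-W => (E)-W => (U)-W => (W)-W => ((E))-W => ((E+U))-W => ((U+U))-W => ((W+U))-W => ((v+U))-W => ((v+W))-W => ((v+v))-W => ((v+v))-v

E => U   [E → U]
U => U-W   [U → U - W]
U-W => W-W   [U → W]
W-W => (E)-W   [W → ( E )]
(E)-W => (U)-W   [E → U]
(U)-W => (W)-W   [U → W]
(W)-W => ((E))-W   [W → ( E )]
((E))-W => ((E+U))-W   [E → E + U]
((E+U))-W => ((U+U))-W   [E → U]
((U+U))-W => ((W+U))-W   [U → W]
((W+U))-W => ((v+U))-W   [W → v]
((v+U))-W => ((v+W))-W   [U → W]
((v+W))-W => ((v+v))-W   [W → v]
((v+v))-W => ((v+v))-v   [W → v]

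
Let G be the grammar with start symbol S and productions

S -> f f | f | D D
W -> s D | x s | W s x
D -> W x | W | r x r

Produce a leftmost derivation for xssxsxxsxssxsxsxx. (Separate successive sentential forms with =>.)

S => DD   [S -> D D]
DD => WxD   [D -> W x]
WxD => WsxxD   [W -> W s x]
WsxxD => WsxsxxD   [W -> W s x]
WsxsxxD => xssxsxxD   [W -> x s]
xssxsxxD => xssxsxxWx   [D -> W x]
xssxsxxWx => xssxsxxWsxx   [W -> W s x]
xssxsxxWsxx => xssxsxxWsxsxx   [W -> W s x]
xssxsxxWsxsxx => xssxsxxsDsxsxx   [W -> s D]
xssxsxxsDsxsxx => xssxsxxsWsxsxx   [D -> W]
xssxsxxsWsxsxx => xssxsxxsWsxsxsxx   [W -> W s x]
xssxsxxsWsxsxsxx => xssxsxxsxssxsxsxx   [W -> x s]

S=>DD=>WxD=>WsxxD=>WsxsxxD=>xssxsxxD=>xssxsxxWx=>xssxsxxWsxx=>xssxsxxWsxsxx=>xssxsxxsDsxsxx=>xssxsxxsWsxsxx=>xssxsxxsWsxsxsxx=>xssxsxxsxssxsxsxx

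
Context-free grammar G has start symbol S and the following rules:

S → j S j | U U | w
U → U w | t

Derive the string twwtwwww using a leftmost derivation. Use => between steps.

S => UU   [S → U U]
UU => UwU   [U → U w]
UwU => UwwU   [U → U w]
UwwU => twwU   [U → t]
twwU => twwUw   [U → U w]
twwUw => twwUww   [U → U w]
twwUww => twwUwww   [U → U w]
twwUwww => twwUwwww   [U → U w]
twwUwwww => twwtwwww   [U → t]

S => UU => UwU => UwwU => twwU => twwUw => twwUww => twwUwww => twwUwwww => twwtwwww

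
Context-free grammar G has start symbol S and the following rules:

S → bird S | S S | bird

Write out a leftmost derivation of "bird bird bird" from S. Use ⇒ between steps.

S ⇒ S S ⇒ bird S S ⇒ bird bird S ⇒ bird bird bird

S ⇒ S S   [S → S S]
S S ⇒ bird S S   [S → bird S]
bird S S ⇒ bird bird S   [S → bird]
bird bird S ⇒ bird bird bird   [S → bird]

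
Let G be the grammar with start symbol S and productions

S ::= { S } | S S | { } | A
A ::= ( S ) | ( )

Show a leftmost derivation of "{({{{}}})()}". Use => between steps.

S=>{S}=>{SS}=>{AS}=>{(S)S}=>{({S})S}=>{({{S}})S}=>{({{{}}})S}=>{({{{}}})A}=>{({{{}}})()}

S => {S}   [S ::= { S }]
{S} => {SS}   [S ::= S S]
{SS} => {AS}   [S ::= A]
{AS} => {(S)S}   [A ::= ( S )]
{(S)S} => {({S})S}   [S ::= { S }]
{({S})S} => {({{S}})S}   [S ::= { S }]
{({{S}})S} => {({{{}}})S}   [S ::= { }]
{({{{}}})S} => {({{{}}})A}   [S ::= A]
{({{{}}})A} => {({{{}}})()}   [A ::= ( )]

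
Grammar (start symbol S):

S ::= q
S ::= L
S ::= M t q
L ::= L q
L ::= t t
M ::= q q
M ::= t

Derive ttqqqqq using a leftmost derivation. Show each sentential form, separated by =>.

S => L   [S ::= L]
L => Lq   [L ::= L q]
Lq => Lqq   [L ::= L q]
Lqq => Lqqq   [L ::= L q]
Lqqq => Lqqqq   [L ::= L q]
Lqqqq => Lqqqqq   [L ::= L q]
Lqqqqq => ttqqqqq   [L ::= t t]

S => L => Lq => Lqq => Lqqq => Lqqqq => Lqqqqq => ttqqqqq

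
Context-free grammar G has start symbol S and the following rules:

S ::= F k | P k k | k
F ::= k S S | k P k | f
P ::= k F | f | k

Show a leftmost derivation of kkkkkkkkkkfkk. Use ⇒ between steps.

S ⇒ Fk ⇒ kSSk ⇒ kFkSk ⇒ kkSSkSk ⇒ kkkSkSk ⇒ kkkFkkSk ⇒ kkkkSSkkSk ⇒ kkkkPkkSkkSk ⇒ kkkkkkkSkkSk ⇒ kkkkkkkkkkSk ⇒ kkkkkkkkkkFkk ⇒ kkkkkkkkkkfkk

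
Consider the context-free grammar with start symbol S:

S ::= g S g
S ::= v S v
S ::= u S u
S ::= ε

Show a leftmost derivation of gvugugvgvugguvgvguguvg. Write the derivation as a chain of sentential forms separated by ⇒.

S ⇒ gSg ⇒ gvSvg ⇒ gvuSuvg ⇒ gvugSguvg ⇒ gvuguSuguvg ⇒ gvugugSguguvg ⇒ gvugugvSvguguvg ⇒ gvugugvgSgvguguvg ⇒ gvugugvgvSvgvguguvg ⇒ gvugugvgvuSuvgvguguvg ⇒ gvugugvgvugSguvgvguguvg ⇒ gvugugvgvugguvgvguguvg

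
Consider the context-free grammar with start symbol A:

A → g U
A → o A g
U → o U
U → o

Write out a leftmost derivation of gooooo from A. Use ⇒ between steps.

A ⇒ gU ⇒ goU ⇒ gooU ⇒ goooU ⇒ gooooU ⇒ gooooo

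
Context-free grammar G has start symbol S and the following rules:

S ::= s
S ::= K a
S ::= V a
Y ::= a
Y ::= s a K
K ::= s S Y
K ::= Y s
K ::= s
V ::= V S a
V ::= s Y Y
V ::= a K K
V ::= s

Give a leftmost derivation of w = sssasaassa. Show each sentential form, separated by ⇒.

S ⇒ Ka   [S ::= K a]
Ka ⇒ sSYa   [K ::= s S Y]
sSYa ⇒ ssYa   [S ::= s]
ssYa ⇒ sssaKa   [Y ::= s a K]
sssaKa ⇒ sssaYsa   [K ::= Y s]
sssaYsa ⇒ sssasaKsa   [Y ::= s a K]
sssasaKsa ⇒ sssasaYssa   [K ::= Y s]
sssasaYssa ⇒ sssasaassa   [Y ::= a]

S ⇒ Ka ⇒ sSYa ⇒ ssYa ⇒ sssaKa ⇒ sssaYsa ⇒ sssasaKsa ⇒ sssasaYssa ⇒ sssasaassa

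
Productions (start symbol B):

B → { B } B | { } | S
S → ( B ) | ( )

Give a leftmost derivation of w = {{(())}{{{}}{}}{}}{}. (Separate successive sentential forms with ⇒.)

B ⇒ {B}B   [B → { B } B]
{B}B ⇒ {{B}B}B   [B → { B } B]
{{B}B}B ⇒ {{S}B}B   [B → S]
{{S}B}B ⇒ {{(B)}B}B   [S → ( B )]
{{(B)}B}B ⇒ {{(S)}B}B   [B → S]
{{(S)}B}B ⇒ {{(())}B}B   [S → ( )]
{{(())}B}B ⇒ {{(())}{B}B}B   [B → { B } B]
{{(())}{B}B}B ⇒ {{(())}{{B}B}B}B   [B → { B } B]
{{(())}{{B}B}B}B ⇒ {{(())}{{{}}B}B}B   [B → { }]
{{(())}{{{}}B}B}B ⇒ {{(())}{{{}}{}}B}B   [B → { }]
{{(())}{{{}}{}}B}B ⇒ {{(())}{{{}}{}}{}}B   [B → { }]
{{(())}{{{}}{}}{}}B ⇒ {{(())}{{{}}{}}{}}{}   [B → { }]

B ⇒ {B}B ⇒ {{B}B}B ⇒ {{S}B}B ⇒ {{(B)}B}B ⇒ {{(S)}B}B ⇒ {{(())}B}B ⇒ {{(())}{B}B}B ⇒ {{(())}{{B}B}B}B ⇒ {{(())}{{{}}B}B}B ⇒ {{(())}{{{}}{}}B}B ⇒ {{(())}{{{}}{}}{}}B ⇒ {{(())}{{{}}{}}{}}{}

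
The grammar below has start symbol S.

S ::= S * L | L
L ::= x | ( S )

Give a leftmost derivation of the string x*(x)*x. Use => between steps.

S => S*L => S*L*L => L*L*L => x*L*L => x*(S)*L => x*(L)*L => x*(x)*L => x*(x)*x

S => S*L   [S ::= S * L]
S*L => S*L*L   [S ::= S * L]
S*L*L => L*L*L   [S ::= L]
L*L*L => x*L*L   [L ::= x]
x*L*L => x*(S)*L   [L ::= ( S )]
x*(S)*L => x*(L)*L   [S ::= L]
x*(L)*L => x*(x)*L   [L ::= x]
x*(x)*L => x*(x)*x   [L ::= x]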